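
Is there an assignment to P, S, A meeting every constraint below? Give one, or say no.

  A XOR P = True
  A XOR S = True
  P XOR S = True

Adding constraints 1, 2, 3 mod 2: every variable appears an even number of times on the left, so the left side is 0.
But the right sides sum to 1 (mod 2). 0 ≠ 1 — the system is inconsistent.

Unsatisfiable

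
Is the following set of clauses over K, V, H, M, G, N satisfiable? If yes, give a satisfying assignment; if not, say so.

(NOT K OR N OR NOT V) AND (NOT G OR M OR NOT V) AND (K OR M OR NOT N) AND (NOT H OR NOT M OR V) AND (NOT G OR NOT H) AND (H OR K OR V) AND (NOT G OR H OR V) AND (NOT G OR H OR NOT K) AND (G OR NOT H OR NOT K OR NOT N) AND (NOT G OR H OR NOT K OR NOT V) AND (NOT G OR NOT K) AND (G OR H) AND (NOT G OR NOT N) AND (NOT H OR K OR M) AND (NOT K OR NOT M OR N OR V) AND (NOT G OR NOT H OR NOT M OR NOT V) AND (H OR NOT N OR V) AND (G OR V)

Set K = False.
Try V = False:
  (H OR K OR V) forces H = True.
  (NOT H OR NOT M OR V) forces M = False.
  clause (NOT H OR K OR M) is falsified — backtrack.
So V = True.
Set H = True.
  then (NOT G OR NOT H) forces G = False.
  then (NOT H OR K OR M) forces M = True.
Set N = True.
All clauses satisfied.

K: False, V: True, H: True, M: True, G: False, N: True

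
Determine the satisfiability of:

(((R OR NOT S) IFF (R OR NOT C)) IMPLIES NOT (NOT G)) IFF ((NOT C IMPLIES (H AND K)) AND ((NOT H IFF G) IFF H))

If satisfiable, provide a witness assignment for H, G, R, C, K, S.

H: False, G: False, R: True, C: False, K: False, S: True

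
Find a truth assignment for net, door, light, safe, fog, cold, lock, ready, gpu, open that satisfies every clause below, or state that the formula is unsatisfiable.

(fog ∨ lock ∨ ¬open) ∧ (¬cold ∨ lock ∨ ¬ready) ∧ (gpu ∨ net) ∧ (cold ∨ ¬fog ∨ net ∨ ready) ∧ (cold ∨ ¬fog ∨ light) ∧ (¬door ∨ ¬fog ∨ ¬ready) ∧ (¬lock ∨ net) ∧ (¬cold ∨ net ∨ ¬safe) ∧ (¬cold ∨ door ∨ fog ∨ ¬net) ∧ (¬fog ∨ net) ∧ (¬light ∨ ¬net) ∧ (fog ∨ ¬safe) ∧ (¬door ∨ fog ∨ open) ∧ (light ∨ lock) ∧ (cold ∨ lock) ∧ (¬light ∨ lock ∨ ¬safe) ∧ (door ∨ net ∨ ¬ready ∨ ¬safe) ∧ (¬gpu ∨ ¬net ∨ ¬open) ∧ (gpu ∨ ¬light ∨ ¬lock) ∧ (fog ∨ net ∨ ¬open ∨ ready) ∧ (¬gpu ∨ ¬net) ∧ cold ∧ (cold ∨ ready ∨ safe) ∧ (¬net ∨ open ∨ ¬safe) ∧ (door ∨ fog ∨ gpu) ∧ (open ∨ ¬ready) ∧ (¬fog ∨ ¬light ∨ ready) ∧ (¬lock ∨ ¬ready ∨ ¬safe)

Unit clause (cold) forces cold = True.
Set net = True.
  then (¬light ∨ ¬net) forces light = False.
  then (light ∨ lock) forces lock = True.
  then (¬gpu ∨ ¬net) forces gpu = False.
Set door = True.
Set safe = True.
  then (fog ∨ ¬safe) forces fog = True.
  then (¬net ∨ open ∨ ¬safe) forces open = True.
  then (¬lock ∨ ¬ready ∨ ¬safe) forces ready = False.
All clauses satisfied.

net=T, door=T, light=F, safe=T, fog=T, cold=T, lock=T, ready=F, gpu=F, open=T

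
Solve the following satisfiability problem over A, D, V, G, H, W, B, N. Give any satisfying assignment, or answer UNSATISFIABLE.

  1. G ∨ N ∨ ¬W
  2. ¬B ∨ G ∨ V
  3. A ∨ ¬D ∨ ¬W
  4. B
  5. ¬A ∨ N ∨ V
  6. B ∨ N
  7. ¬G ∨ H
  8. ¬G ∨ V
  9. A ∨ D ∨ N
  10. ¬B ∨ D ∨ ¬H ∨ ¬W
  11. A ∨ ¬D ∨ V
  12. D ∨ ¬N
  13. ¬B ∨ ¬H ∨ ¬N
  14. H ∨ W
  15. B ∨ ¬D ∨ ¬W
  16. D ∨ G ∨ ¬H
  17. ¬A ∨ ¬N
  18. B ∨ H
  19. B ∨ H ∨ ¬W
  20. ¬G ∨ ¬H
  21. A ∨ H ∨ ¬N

A = True, D = True, V = True, G = False, H = True, W = False, B = True, N = False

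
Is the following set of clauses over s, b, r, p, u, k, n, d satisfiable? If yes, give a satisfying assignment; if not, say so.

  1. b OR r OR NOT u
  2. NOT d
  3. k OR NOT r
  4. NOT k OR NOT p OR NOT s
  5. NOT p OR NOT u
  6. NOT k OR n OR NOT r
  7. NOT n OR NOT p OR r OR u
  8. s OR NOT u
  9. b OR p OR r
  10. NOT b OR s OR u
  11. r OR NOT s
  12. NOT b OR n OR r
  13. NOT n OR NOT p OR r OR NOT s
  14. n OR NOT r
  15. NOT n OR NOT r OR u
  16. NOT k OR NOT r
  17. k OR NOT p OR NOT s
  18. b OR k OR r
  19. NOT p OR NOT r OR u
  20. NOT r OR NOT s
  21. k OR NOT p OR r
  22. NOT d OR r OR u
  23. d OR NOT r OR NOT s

s = False, b = False, r = False, p = True, u = False, k = True, n = False, d = False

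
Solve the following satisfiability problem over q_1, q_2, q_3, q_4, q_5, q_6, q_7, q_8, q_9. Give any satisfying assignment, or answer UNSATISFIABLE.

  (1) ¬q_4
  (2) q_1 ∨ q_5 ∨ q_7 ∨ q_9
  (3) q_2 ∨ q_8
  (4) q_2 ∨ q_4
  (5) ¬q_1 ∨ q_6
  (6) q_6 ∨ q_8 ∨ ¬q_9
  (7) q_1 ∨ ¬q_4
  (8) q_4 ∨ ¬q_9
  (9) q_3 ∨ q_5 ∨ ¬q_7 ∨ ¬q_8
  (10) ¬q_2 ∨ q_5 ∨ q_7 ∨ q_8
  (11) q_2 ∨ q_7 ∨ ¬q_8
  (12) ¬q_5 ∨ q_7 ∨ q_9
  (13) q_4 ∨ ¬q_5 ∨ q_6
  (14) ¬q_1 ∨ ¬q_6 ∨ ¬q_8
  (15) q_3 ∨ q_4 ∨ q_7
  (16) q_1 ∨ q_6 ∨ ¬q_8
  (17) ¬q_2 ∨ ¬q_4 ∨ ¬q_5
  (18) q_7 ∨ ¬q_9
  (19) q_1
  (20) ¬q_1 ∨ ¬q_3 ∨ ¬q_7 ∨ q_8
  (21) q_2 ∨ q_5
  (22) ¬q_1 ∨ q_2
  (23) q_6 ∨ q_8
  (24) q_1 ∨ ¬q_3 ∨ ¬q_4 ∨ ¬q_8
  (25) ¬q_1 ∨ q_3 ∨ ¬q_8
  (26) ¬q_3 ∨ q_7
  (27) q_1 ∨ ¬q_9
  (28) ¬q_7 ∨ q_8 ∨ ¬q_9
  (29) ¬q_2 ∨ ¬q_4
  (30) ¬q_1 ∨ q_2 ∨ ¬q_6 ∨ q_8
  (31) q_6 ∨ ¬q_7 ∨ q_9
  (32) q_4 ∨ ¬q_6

Case q_1 = True:
  (¬q_4) forces q_4 = False.
  (q_2 ∨ q_4) forces q_2 = True.
  (¬q_1 ∨ q_6) forces q_6 = True.
  Clause (q_4 ∨ ¬q_6) is falsified — contradiction.
Case q_1 = False:
  Clause (q_1) is falsified — contradiction.
Both cases fail, so the formula is unsatisfiable.

UNSATISFIABLE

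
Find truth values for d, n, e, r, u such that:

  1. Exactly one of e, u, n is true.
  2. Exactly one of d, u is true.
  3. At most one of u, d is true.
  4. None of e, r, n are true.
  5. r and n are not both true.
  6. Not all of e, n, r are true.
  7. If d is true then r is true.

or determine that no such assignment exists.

d=F, n=F, e=F, r=F, u=T

  (1) {e, u, n}: 1 true — exactly one ✓
  (2) {d, u}: 1 true — exactly one ✓
  (3) {u, d}: 1 true — at most one ✓
  (4) {e, r, n}: 0 true — none ✓
  (5) r=F, n=F — not both ✓
  (6) {e, n, r}: 0/3 true — not all ✓
  (7) d=F ⇒ r: vacuous ✓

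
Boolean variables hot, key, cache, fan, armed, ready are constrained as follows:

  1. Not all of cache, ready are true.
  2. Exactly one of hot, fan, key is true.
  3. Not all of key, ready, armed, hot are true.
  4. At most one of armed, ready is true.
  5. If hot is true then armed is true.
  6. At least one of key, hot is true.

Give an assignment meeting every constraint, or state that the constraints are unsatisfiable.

hot = False, key = True, cache = False, fan = False, armed = False, ready = False

  (1) {cache, ready}: 0/2 true — not all ✓
  (2) {hot, fan, key}: 1 true — exactly one ✓
  (3) {key, ready, armed, hot}: 1/4 true — not all ✓
  (4) {armed, ready}: 0 true — at most one ✓
  (5) hot=F ⇒ armed: vacuous ✓
  (6) {key, hot}: 1 true — at least one ✓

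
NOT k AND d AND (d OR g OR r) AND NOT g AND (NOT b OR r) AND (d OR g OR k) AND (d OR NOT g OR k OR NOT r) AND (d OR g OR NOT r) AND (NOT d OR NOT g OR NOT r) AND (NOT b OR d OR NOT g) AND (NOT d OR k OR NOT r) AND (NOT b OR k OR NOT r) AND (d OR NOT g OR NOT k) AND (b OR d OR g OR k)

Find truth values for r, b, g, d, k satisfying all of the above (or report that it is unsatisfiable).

r: False, b: False, g: False, d: True, k: False

Unit clause (NOT k) forces k = False.
Unit clause (d) forces d = True.
Unit clause (NOT g) forces g = False.
In (NOT d OR k OR NOT r) only NOT r is left, so r = False.
In (NOT b OR r) only NOT b is left, so b = False.
All clauses satisfied.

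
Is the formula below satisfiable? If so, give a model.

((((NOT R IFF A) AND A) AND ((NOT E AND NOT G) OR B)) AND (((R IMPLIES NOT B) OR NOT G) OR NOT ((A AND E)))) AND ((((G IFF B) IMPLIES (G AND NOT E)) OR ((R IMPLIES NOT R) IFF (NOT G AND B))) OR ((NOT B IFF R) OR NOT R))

G = False, R = False, B = False, E = False, A = True

  (((NOT R IFF A) AND A) AND ((NOT E AND NOT G) OR B)) AND (((R IMPLIES NOT B) OR NOT G) OR NOT ((A AND E))) = True
    ((NOT R IFF A) AND A) AND ((NOT E AND NOT G) OR B) = True
      (NOT R IFF A) AND A = True
        NOT R IFF A = True
          NOT R = True
      (NOT E AND NOT G) OR B = True
        NOT E AND NOT G = True
          NOT E = True
          NOT G = True
    ((R IMPLIES NOT B) OR NOT G) OR NOT ((A AND E)) = True
      (R IMPLIES NOT B) OR NOT G = True
        R IMPLIES NOT B = True
          NOT B = True
        NOT G = True
      NOT ((A AND E)) = True
        A AND E = False
  (((G IFF B) IMPLIES (G AND NOT E)) OR ((R IMPLIES NOT R) IFF (NOT G AND B))) OR ((NOT B IFF R) OR NOT R) = True
    ((G IFF B) IMPLIES (G AND NOT E)) OR ((R IMPLIES NOT R) IFF (NOT G AND B)) = False
      (G IFF B) IMPLIES (G AND NOT E) = False
        G IFF B = True
        G AND NOT E = False
          NOT E = True
      (R IMPLIES NOT R) IFF (NOT G AND B) = False
        R IMPLIES NOT R = True
          NOT R = True
        NOT G AND B = False
          NOT G = True
    (NOT B IFF R) OR NOT R = True
      NOT B IFF R = False
        NOT B = True
      NOT R = True
Both conjuncts True, so the formula holds.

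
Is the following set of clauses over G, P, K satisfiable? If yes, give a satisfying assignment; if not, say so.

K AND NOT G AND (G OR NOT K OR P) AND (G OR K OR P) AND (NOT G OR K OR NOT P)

Unit clause (K) forces K = True.
Unit clause (NOT G) forces G = False.
In (G OR NOT K OR P) only P is left, so P = True.
All clauses satisfied.

G = False, P = True, K = True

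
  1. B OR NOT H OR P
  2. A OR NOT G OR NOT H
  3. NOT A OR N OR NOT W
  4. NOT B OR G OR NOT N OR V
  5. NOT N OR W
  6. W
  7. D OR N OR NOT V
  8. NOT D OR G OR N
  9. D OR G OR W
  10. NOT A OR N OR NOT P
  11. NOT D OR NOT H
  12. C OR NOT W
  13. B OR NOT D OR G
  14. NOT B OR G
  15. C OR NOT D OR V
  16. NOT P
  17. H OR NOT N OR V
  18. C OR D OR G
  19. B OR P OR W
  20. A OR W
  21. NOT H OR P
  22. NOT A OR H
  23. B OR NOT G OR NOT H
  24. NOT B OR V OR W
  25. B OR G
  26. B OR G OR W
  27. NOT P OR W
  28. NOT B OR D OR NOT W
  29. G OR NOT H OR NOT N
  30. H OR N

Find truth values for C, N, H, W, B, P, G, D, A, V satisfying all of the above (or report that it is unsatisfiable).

C = True, N = True, H = False, W = True, B = False, P = False, G = True, D = True, A = False, V = True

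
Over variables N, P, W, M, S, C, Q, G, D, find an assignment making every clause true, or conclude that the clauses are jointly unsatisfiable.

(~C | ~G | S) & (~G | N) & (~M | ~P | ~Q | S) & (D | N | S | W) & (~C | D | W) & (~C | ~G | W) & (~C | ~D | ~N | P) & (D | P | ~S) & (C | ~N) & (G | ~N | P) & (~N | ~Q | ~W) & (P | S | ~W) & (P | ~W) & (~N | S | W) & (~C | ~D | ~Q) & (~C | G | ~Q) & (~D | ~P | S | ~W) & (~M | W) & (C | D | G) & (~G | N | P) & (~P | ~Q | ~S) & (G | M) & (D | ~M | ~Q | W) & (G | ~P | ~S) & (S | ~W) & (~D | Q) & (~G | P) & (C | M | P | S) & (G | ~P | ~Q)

Set N = True.
  then (C | ~N) forces C = True.
Try P = False:
  (~C | ~D | ~N | P) forces D = False.
  (~C | D | W) forces W = True.
  clause (P | ~W) is falsified — backtrack.
So P = True.
Try W = False:
  (~C | D | W) forces D = True.
  (~C | ~G | W) forces G = False.
  (~N | S | W) forces S = True.
  clause (G | ~P | ~S) is falsified — backtrack.
So W = True.
  then (~N | ~Q | ~W) forces Q = False.
  then (S | ~W) forces S = True.
  then (~D | Q) forces D = False.
  then (G | ~P | ~S) forces G = True.
Set M = True.
All clauses satisfied.

N: True, P: True, W: True, M: True, S: True, C: True, Q: False, G: True, D: False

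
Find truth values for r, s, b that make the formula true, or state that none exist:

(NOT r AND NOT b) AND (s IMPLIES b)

r = False, s = False, b = False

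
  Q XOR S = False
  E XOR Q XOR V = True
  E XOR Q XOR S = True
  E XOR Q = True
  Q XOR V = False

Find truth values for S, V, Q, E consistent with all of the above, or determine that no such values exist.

S = False, V = False, Q = False, E = True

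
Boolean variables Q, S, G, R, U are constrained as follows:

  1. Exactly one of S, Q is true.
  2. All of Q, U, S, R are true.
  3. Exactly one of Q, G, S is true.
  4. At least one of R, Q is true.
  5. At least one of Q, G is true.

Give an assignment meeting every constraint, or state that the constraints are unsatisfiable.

No satisfying assignment exists.

Case Q = True:
  (1) with Q=T forces S = False.
  Constraint (2) is violated (S=F) — contradiction.
Case Q = False:
  Constraint (2) is violated (Q=F) — contradiction.
Both cases fail — unsatisfiable.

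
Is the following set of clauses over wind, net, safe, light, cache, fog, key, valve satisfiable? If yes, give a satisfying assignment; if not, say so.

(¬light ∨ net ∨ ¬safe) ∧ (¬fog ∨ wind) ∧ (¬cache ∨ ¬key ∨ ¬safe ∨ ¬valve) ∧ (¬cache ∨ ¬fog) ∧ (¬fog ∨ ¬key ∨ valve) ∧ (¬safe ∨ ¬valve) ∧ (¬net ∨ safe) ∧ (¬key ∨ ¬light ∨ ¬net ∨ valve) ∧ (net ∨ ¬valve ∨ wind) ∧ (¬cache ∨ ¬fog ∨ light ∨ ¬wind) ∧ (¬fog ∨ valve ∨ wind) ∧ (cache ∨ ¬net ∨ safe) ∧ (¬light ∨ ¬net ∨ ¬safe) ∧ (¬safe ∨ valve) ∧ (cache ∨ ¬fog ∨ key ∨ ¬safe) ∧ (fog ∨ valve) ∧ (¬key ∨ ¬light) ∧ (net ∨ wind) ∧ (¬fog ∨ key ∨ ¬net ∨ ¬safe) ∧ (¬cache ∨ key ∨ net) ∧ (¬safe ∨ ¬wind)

wind = True; net = False; safe = False; light = False; cache = False; fog = False; key = False; valve = True

Try wind = False:
  (¬fog ∨ wind) forces fog = False.
  (fog ∨ valve) forces valve = True.
  (¬safe ∨ ¬valve) forces safe = False.
  (¬net ∨ safe) forces net = False.
  clause (net ∨ ¬valve ∨ wind) is falsified — backtrack.
So wind = True.
  then (¬safe ∨ ¬wind) forces safe = False.
  then (¬net ∨ safe) forces net = False.
Set light = False.
Set cache = False.
Set fog = False.
  then (fog ∨ valve) forces valve = True.
Set key = False.
All clauses satisfied.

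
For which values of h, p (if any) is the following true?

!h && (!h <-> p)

h=F, p=T

  !h = True
  !h <-> p = True
    !h = True
Both conjuncts True, so the formula holds.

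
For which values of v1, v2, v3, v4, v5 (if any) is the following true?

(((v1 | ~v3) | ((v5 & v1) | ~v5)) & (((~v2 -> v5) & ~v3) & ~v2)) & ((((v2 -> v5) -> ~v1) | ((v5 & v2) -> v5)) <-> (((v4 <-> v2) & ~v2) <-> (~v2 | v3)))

v1=T, v2=F, v3=F, v4=F, v5=T

  ((v1 | ~v3) | ((v5 & v1) | ~v5)) & (((~v2 -> v5) & ~v3) & ~v2) = True
    (v1 | ~v3) | ((v5 & v1) | ~v5) = True
      v1 | ~v3 = True
        ~v3 = True
      (v5 & v1) | ~v5 = True
        v5 & v1 = True
        ~v5 = False
    ((~v2 -> v5) & ~v3) & ~v2 = True
      (~v2 -> v5) & ~v3 = True
        ~v2 -> v5 = True
          ~v2 = True
        ~v3 = True
      ~v2 = True
  (((v2 -> v5) -> ~v1) | ((v5 & v2) -> v5)) <-> (((v4 <-> v2) & ~v2) <-> (~v2 | v3)) = True
    ((v2 -> v5) -> ~v1) | ((v5 & v2) -> v5) = True
      (v2 -> v5) -> ~v1 = False
        v2 -> v5 = True
        ~v1 = False
      (v5 & v2) -> v5 = True
        v5 & v2 = False
    ((v4 <-> v2) & ~v2) <-> (~v2 | v3) = True
      (v4 <-> v2) & ~v2 = True
        v4 <-> v2 = True
        ~v2 = True
      ~v2 | v3 = True
        ~v2 = True
Both conjuncts True, so the formula holds.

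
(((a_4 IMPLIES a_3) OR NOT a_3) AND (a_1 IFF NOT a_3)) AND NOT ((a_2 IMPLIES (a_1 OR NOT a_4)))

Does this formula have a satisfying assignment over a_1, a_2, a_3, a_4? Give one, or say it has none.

a_1=F, a_2=T, a_3=T, a_4=T

  ((a_4 IMPLIES a_3) OR NOT a_3) AND (a_1 IFF NOT a_3) = True
    (a_4 IMPLIES a_3) OR NOT a_3 = True
      a_4 IMPLIES a_3 = True
      NOT a_3 = False
    a_1 IFF NOT a_3 = True
      NOT a_3 = False
  NOT ((a_2 IMPLIES (a_1 OR NOT a_4))) = True
    a_2 IMPLIES (a_1 OR NOT a_4) = False
      a_1 OR NOT a_4 = False
        NOT a_4 = False
Both conjuncts True, so the formula holds.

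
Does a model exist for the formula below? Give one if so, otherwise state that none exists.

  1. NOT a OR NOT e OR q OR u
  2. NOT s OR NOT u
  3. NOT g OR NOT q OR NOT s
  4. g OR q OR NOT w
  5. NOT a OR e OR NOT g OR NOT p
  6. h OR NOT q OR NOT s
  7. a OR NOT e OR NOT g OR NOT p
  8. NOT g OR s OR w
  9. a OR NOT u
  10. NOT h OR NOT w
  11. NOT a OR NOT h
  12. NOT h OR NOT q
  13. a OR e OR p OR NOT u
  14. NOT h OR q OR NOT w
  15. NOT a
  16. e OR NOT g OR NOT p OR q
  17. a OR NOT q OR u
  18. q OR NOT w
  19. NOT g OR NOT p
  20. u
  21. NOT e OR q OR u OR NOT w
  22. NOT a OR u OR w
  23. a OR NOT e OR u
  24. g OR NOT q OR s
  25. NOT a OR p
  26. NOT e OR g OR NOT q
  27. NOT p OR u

Case a = True:
  Clause (NOT a) is falsified — contradiction.
Case a = False:
  (a OR NOT u) forces u = False.
  Clause (u) is falsified — contradiction.
Both cases fail, so the formula is unsatisfiable.

No satisfying assignment exists.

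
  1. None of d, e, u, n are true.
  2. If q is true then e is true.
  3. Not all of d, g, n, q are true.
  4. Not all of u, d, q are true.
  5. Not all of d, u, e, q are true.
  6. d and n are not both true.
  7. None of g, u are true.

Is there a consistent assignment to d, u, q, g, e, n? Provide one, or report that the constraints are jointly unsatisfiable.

d: False; u: False; q: False; g: False; e: False; n: False

  (1) {d, e, u, n}: 0 true — none ✓
  (2) q=F ⇒ e: vacuous ✓
  (3) {d, g, n, q}: 0/4 true — not all ✓
  (4) {u, d, q}: 0/3 true — not all ✓
  (5) {d, u, e, q}: 0/4 true — not all ✓
  (6) d=F, n=F — not both ✓
  (7) {g, u}: 0 true — none ✓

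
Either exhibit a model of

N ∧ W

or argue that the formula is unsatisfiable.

W = True, N = True

Both conjuncts True, so the formula holds.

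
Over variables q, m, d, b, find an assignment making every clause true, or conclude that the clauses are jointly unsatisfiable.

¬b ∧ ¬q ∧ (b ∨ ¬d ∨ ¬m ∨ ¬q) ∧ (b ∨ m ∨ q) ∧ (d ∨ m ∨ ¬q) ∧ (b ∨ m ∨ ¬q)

Unit clause (¬b) forces b = False.
Unit clause (¬q) forces q = False.
In (b ∨ m ∨ q) only m is left, so m = True.
Set d = True.
Check each clause:
  (¬b): ¬b holds.
  (¬q): ¬q holds.
  (b ∨ ¬d ∨ ¬m ∨ ¬q): ¬q holds.
  (b ∨ m ∨ q): m holds.
  (d ∨ m ∨ ¬q): d holds.
  (b ∨ m ∨ ¬q): m holds.
All clauses satisfied.

q = False, m = True, d = True, b = False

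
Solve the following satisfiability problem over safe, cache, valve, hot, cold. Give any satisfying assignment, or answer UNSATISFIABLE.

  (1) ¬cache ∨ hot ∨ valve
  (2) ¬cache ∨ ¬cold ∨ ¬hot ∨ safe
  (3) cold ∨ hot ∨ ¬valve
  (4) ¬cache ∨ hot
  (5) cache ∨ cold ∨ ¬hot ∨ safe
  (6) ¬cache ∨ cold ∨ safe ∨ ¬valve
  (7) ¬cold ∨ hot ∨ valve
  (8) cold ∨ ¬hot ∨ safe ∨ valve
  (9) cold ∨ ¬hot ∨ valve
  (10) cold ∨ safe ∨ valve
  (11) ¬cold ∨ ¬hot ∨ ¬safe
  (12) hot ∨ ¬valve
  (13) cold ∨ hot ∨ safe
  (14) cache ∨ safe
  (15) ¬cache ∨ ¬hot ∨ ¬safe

Try safe = False:
  (cache ∨ safe) forces cache = True.
  (¬cache ∨ hot) forces hot = True.
  (¬cache ∨ ¬cold ∨ ¬hot ∨ safe) forces cold = False.
  (¬cache ∨ cold ∨ safe ∨ ¬valve) forces valve = False.
  clause (cold ∨ ¬hot ∨ safe ∨ valve) is falsified — backtrack.
So safe = True.
Set cache = False.
Set valve = False.
Try hot = True:
  (cold ∨ ¬hot ∨ valve) forces cold = True.
  clause (¬cold ∨ ¬hot ∨ ¬safe) is falsified — backtrack.
So hot = False.
  then (¬cold ∨ hot ∨ valve) forces cold = False.
All clauses satisfied.

safe: True, cache: False, valve: False, hot: False, cold: False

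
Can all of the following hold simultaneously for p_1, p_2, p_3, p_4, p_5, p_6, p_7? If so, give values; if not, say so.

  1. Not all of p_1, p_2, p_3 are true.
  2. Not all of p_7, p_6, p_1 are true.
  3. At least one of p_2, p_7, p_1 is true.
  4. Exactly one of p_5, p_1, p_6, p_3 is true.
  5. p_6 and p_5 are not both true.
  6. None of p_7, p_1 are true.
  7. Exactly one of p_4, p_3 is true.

p_1: False, p_2: True, p_3: False, p_4: True, p_5: False, p_6: True, p_7: False

  (1) {p_1, p_2, p_3}: 1/3 true — not all ✓
  (2) {p_7, p_6, p_1}: 1/3 true — not all ✓
  (3) {p_2, p_7, p_1}: 1 true — at least one ✓
  (4) {p_5, p_1, p_6, p_3}: 1 true — exactly one ✓
  (5) p_6=T, p_5=F — not both ✓
  (6) {p_7, p_1}: 0 true — none ✓
  (7) {p_4, p_3}: 1 true — exactly one ✓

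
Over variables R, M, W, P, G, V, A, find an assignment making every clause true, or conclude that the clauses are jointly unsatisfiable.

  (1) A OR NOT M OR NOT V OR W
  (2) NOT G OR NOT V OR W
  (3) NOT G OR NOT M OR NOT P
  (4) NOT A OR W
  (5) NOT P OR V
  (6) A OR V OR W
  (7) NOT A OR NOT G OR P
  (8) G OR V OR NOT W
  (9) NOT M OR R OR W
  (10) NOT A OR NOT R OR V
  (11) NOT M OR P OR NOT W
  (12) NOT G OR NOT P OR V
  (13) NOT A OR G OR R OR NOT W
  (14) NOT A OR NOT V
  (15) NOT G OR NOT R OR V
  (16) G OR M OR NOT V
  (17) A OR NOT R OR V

Set R = False.
Set M = False.
Try W = False:
  (NOT A OR W) forces A = False.
  (A OR V OR W) forces V = True.
  (NOT G OR NOT V OR W) forces G = False.
  clause (G OR M OR NOT V) is falsified — backtrack.
So W = True.
Set P = False.
Set G = True.
  then (NOT A OR NOT G OR P) forces A = False.
Set V = False.
All clauses satisfied.

R=F; M=F; W=T; P=F; G=T; V=F; A=F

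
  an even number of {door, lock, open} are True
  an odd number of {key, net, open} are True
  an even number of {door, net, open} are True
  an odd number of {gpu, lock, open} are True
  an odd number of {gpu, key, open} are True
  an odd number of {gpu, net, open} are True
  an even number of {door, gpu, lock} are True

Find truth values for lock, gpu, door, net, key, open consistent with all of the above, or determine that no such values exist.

lock = True, gpu = True, door = False, net = True, key = True, open = True

{door, lock, open}: 2 true → even ✓
{key, net, open}: 3 true → odd ✓
{door, net, open}: 2 true → even ✓
{gpu, lock, open}: 3 true → odd ✓
{gpu, key, open}: 3 true → odd ✓
{gpu, net, open}: 3 true → odd ✓
{door, gpu, lock}: 2 true → even ✓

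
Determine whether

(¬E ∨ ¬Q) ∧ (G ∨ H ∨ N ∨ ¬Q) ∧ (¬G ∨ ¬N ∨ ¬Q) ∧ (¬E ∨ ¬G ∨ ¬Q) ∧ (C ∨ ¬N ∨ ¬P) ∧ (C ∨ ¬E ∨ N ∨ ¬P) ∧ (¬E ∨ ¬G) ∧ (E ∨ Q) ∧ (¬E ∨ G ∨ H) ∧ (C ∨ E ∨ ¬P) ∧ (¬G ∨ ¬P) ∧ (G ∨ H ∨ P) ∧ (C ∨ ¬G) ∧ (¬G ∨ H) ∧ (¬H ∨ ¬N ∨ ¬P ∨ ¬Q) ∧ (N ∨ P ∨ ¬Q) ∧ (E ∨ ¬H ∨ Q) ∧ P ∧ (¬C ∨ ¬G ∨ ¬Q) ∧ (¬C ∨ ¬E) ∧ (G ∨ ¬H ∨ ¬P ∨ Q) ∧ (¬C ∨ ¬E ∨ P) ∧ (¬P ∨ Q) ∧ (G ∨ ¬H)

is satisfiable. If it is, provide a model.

N = True; Q = True; G = False; E = False; H = False; C = True; P = True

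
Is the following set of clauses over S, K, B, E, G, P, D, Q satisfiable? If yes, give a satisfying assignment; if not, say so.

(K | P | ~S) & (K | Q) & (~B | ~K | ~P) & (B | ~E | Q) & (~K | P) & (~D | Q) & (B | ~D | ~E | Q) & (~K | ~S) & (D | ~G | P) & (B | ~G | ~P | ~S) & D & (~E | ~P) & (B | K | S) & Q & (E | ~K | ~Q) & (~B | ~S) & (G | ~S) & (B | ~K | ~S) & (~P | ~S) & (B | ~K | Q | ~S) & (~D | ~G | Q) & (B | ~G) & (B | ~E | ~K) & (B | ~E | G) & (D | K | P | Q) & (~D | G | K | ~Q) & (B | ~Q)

S: False, K: False, B: True, E: False, G: True, P: False, D: True, Q: True

Unit clause (D) forces D = True.
Unit clause (Q) forces Q = True.
In (B | ~Q) only B is left, so B = True.
In (~B | ~S) only ~S is left, so S = False.
Try K = True:
  (~B | ~K | ~P) forces P = False.
  clause (~K | P) is falsified — backtrack.
So K = False.
  then (~D | G | K | ~Q) forces G = True.
Set E = False.
Set P = False.
All clauses satisfied.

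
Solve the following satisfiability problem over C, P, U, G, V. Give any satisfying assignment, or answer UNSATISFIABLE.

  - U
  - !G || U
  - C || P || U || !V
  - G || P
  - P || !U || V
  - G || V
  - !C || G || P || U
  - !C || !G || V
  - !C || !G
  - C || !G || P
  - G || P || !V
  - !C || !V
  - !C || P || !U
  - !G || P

C = False; P = True; U = True; G = True; V = True

Unit clause (U) forces U = True.
Try C = True:
  (!C || !G) forces G = False.
  (G || P) forces P = True.
  (G || V) forces V = True.
  clause (!C || !V) is falsified — backtrack.
So C = False.
Try P = False:
  (G || P) forces G = True.
  clause (C || !G || P) is falsified — backtrack.
So P = True.
Set G = True.
Set V = True.
All clauses satisfied.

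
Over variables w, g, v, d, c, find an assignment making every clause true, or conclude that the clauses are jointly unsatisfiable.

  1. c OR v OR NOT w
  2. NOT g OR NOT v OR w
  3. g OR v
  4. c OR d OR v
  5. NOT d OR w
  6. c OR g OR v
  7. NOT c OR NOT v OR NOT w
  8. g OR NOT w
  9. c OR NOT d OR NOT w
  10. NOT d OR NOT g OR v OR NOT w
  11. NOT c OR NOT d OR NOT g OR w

Set w = True.
  then (g OR NOT w) forces g = True.
Set v = False.
  then (c OR v OR NOT w) forces c = True.
  then (NOT d OR NOT g OR v OR NOT w) forces d = False.
All clauses satisfied.

w = True, g = True, v = False, d = False, c = True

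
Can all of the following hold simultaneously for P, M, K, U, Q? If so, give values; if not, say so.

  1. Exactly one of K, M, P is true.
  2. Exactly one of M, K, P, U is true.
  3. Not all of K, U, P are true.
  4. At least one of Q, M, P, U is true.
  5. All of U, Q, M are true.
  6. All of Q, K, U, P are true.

No satisfying assignment exists.

Case P = True:
  (1) with P=T forces K = False.
  Constraint (6) is violated (K=F) — contradiction.
Case P = False:
  Constraint (6) is violated (P=F) — contradiction.
Both cases fail — unsatisfiable.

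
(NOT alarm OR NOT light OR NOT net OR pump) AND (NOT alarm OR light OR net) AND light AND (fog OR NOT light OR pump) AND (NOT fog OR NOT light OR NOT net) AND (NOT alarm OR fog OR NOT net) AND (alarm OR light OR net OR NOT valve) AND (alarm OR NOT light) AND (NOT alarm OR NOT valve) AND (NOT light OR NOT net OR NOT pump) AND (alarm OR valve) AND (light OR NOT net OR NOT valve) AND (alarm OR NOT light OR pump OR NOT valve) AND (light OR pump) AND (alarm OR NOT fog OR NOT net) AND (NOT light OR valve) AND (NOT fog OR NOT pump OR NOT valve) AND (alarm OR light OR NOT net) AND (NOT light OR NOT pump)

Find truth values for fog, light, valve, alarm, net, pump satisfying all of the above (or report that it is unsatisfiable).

Case light = True:
  (alarm OR NOT light) forces alarm = True.
  (NOT alarm OR NOT valve) forces valve = False.
  Clause (NOT light OR valve) is falsified — contradiction.
Case light = False:
  Clause (light) is falsified — contradiction.
Both cases fail, so the formula is unsatisfiable.

UNSATISFIABLE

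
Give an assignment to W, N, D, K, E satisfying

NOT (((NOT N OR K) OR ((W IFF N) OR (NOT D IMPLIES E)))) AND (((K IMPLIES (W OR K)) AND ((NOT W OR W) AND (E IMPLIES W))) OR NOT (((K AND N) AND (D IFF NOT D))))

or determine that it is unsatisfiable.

W = False; N = True; D = False; K = False; E = False

  NOT (((NOT N OR K) OR ((W IFF N) OR (NOT D IMPLIES E)))) = True
    (NOT N OR K) OR ((W IFF N) OR (NOT D IMPLIES E)) = False
      NOT N OR K = False
        NOT N = False
      (W IFF N) OR (NOT D IMPLIES E) = False
        W IFF N = False
        NOT D IMPLIES E = False
          NOT D = True
  ((K IMPLIES (W OR K)) AND ((NOT W OR W) AND (E IMPLIES W))) OR NOT (((K AND N) AND (D IFF NOT D))) = True
    (K IMPLIES (W OR K)) AND ((NOT W OR W) AND (E IMPLIES W)) = True
      K IMPLIES (W OR K) = True
        W OR K = False
      (NOT W OR W) AND (E IMPLIES W) = True
        NOT W OR W = True
          NOT W = True
        E IMPLIES W = True
    NOT (((K AND N) AND (D IFF NOT D))) = True
      (K AND N) AND (D IFF NOT D) = False
        K AND N = False
        D IFF NOT D = False
          NOT D = True
Both conjuncts True, so the formula holds.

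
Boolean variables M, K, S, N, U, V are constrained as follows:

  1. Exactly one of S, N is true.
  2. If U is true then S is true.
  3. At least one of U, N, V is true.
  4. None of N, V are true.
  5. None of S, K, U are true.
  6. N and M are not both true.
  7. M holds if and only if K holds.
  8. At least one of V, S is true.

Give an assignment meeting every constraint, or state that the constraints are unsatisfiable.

UNSATISFIABLE

Case S = True:
  Constraint (5) is violated (S=T) — contradiction.
Case S = False:
  (1) with S=F forces N = True.
  Constraint (4) is violated (N=T) — contradiction.
Both cases fail — unsatisfiable.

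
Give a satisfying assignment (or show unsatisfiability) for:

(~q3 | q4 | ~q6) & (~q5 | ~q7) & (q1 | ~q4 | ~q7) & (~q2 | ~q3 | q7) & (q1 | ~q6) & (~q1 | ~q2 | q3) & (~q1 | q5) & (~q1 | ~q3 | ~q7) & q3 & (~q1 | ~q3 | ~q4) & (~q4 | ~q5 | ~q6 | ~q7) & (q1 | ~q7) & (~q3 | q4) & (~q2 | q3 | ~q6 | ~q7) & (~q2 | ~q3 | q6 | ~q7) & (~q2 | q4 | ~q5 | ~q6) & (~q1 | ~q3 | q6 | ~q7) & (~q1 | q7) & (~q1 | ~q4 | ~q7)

Unit clause (q3) forces q3 = True.
In (~q3 | q4) only q4 is left, so q4 = True.
In (~q1 | ~q3 | ~q4) only ~q1 is left, so q1 = False.
In (q1 | ~q7) only ~q7 is left, so q7 = False.
In (~q2 | ~q3 | q7) only ~q2 is left, so q2 = False.
In (q1 | ~q6) only ~q6 is left, so q6 = False.
Set q5 = False.
All clauses satisfied.

q1: False; q2: False; q3: True; q4: True; q5: False; q6: False; q7: False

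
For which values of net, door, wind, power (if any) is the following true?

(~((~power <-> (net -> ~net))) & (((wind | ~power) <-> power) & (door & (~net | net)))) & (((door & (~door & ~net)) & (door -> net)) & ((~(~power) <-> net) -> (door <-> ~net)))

Case door = True: the conjunct ~door is False.
Case door = False: the conjunct door is False.
Both cases fail — unsatisfiable.

The formula is unsatisfiable.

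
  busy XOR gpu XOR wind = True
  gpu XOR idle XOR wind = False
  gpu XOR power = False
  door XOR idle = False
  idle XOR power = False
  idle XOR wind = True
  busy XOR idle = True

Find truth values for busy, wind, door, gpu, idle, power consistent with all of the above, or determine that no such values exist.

busy = False, wind = False, door = True, gpu = True, idle = True, power = True

busy XOR gpu XOR wind = F XOR T XOR F = True ✓
gpu XOR idle XOR wind = T XOR T XOR F = False ✓
gpu XOR power = T XOR T = False ✓
door XOR idle = T XOR T = False ✓
idle XOR power = T XOR T = False ✓
idle XOR wind = T XOR F = True ✓
busy XOR idle = F XOR T = True ✓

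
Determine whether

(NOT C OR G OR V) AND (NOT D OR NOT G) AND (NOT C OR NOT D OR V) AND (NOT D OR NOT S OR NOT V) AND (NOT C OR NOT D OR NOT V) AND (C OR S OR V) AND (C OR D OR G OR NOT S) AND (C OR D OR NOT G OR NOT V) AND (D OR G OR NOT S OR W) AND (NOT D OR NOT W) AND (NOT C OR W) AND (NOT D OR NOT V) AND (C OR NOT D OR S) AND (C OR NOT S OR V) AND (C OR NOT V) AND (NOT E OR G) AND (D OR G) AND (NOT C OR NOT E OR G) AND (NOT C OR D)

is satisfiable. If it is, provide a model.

No satisfying assignment exists.

Case C = True:
  (NOT C OR W) forces W = True.
  (NOT D OR NOT W) forces D = False.
  Clause (NOT C OR D) is falsified — contradiction.
Case C = False:
  (C OR NOT V) forces V = False.
  (C OR S OR V) forces S = True.
  Clause (C OR NOT S OR V) is falsified — contradiction.
Both cases fail, so the formula is unsatisfiable.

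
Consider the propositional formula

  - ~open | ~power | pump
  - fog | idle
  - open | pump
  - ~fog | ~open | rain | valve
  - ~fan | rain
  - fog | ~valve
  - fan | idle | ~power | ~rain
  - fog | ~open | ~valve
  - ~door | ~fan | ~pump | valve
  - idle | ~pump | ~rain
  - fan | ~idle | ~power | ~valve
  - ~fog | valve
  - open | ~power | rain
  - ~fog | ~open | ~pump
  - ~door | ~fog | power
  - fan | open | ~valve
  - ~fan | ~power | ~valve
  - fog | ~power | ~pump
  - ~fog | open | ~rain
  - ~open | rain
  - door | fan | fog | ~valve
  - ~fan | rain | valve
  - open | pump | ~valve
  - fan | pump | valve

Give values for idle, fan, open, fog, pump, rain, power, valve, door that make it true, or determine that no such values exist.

idle: True, fan: False, open: True, fog: True, pump: False, rain: True, power: False, valve: True, door: False

Set idle = True.
Set fan = False.
Set open = True.
  then (~open | rain) forces rain = True.
Set fog = True.
  then (~fog | valve) forces valve = True.
  then (~fog | ~open | ~pump) forces pump = False.
  then (~open | ~power | pump) forces power = False.
  then (~door | ~fog | power) forces door = False.
All clauses satisfied.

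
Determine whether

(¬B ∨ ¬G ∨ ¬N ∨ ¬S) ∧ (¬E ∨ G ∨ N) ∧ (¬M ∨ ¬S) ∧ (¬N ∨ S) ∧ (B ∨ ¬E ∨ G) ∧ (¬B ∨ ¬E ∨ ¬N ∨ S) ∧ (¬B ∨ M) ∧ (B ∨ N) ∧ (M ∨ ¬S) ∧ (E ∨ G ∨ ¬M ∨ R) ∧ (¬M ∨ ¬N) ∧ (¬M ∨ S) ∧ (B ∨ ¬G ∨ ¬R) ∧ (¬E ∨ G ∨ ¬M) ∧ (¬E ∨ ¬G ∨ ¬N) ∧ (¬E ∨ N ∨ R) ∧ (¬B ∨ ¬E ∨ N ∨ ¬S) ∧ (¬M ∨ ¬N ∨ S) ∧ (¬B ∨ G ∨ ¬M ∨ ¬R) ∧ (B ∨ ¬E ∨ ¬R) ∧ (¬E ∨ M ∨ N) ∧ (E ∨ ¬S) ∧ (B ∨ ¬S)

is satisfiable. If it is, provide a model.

The formula is unsatisfiable.

Case B = True:
  (¬B ∨ M) forces M = True.
  (¬M ∨ ¬S) forces S = False.
  Clause (¬M ∨ S) is falsified — contradiction.
Case B = False:
  (B ∨ N) forces N = True.
  (¬N ∨ S) forces S = True.
  Clause (B ∨ ¬S) is falsified — contradiction.
Both cases fail, so the formula is unsatisfiable.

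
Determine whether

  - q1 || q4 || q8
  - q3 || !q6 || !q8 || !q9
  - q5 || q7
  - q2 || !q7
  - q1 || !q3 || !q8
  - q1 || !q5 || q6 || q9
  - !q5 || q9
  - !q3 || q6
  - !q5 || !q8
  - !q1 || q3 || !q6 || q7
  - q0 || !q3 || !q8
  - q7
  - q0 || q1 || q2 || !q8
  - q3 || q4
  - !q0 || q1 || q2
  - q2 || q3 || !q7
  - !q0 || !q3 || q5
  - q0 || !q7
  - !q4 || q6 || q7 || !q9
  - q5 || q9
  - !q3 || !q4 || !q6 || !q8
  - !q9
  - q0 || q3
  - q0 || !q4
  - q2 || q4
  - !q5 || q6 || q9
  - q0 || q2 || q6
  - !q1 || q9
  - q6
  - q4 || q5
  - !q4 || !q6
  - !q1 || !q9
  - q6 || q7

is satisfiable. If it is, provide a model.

Case q9 = True:
  Clause (!q9) is falsified — contradiction.
Case q9 = False:
  (!q5 || q9) forces q5 = False.
  Clause (q5 || q9) is falsified — contradiction.
Both cases fail, so the formula is unsatisfiable.

UNSATISFIABLE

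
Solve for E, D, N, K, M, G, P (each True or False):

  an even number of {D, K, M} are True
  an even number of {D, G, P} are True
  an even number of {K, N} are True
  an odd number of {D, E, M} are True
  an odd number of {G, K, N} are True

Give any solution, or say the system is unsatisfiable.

E=F; D=F; N=T; K=T; M=T; G=T; P=T

{D, K, M}: 2 true → even ✓
{D, G, P}: 2 true → even ✓
{K, N}: 2 true → even ✓
{D, E, M}: 1 true → odd ✓
{G, K, N}: 3 true → odd ✓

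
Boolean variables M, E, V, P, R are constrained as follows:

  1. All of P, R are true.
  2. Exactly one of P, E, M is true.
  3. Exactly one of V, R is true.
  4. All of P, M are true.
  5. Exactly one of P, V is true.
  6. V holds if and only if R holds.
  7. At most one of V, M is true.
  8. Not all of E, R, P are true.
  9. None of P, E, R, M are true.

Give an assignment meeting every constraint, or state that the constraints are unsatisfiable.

Case M = True:
  Constraint (9) is violated (M=T) — contradiction.
Case M = False:
  Constraint (4) is violated (M=F) — contradiction.
Both cases fail — unsatisfiable.

Unsatisfiable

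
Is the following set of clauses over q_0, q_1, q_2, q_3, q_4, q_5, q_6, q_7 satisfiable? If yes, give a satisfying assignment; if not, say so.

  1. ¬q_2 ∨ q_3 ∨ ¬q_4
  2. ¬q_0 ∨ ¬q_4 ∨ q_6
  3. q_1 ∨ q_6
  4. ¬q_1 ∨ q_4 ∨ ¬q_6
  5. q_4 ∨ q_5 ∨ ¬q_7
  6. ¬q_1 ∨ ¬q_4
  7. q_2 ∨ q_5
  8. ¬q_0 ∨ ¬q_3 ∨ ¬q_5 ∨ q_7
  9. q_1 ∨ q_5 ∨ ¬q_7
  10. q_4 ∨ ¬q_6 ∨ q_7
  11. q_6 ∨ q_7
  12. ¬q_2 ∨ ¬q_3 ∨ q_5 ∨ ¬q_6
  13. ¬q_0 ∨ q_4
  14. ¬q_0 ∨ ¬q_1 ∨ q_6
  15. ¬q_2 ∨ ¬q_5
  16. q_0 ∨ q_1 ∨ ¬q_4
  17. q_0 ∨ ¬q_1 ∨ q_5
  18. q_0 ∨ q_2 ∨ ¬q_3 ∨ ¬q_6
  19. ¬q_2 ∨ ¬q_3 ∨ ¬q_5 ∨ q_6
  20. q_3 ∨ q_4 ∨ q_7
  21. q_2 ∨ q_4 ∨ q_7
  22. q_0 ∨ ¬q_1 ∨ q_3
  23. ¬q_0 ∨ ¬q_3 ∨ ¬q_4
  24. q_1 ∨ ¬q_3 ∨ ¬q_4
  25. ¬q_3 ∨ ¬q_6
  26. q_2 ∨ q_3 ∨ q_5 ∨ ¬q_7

q_0 = False, q_1 = True, q_2 = False, q_3 = True, q_4 = False, q_5 = True, q_6 = False, q_7 = True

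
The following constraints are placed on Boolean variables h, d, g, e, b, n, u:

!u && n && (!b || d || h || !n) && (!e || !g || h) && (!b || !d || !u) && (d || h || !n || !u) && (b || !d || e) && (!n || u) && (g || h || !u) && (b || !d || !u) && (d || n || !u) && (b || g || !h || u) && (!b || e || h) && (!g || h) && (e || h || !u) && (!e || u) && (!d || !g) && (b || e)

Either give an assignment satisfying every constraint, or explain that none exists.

The formula is unsatisfiable.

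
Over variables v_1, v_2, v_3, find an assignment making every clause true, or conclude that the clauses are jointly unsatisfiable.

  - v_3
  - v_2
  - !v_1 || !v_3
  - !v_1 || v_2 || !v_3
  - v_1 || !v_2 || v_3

Unit clause (v_3) forces v_3 = True.
Unit clause (v_2) forces v_2 = True.
In (!v_1 || !v_3) only !v_1 is left, so v_1 = False.
Check each clause:
  (v_3): v_3 holds.
  (v_2): v_2 holds.
  (!v_1 || !v_3): !v_1 holds.
  (!v_1 || v_2 || !v_3): !v_1 holds.
  (v_1 || !v_2 || v_3): v_3 holds.
All clauses satisfied.

v_1=F, v_2=T, v_3=T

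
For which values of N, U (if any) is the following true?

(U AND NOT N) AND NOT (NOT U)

N=F, U=T

  U AND NOT N = True
    NOT N = True
  NOT (NOT U) = True
    NOT U = False
Both conjuncts True, so the formula holds.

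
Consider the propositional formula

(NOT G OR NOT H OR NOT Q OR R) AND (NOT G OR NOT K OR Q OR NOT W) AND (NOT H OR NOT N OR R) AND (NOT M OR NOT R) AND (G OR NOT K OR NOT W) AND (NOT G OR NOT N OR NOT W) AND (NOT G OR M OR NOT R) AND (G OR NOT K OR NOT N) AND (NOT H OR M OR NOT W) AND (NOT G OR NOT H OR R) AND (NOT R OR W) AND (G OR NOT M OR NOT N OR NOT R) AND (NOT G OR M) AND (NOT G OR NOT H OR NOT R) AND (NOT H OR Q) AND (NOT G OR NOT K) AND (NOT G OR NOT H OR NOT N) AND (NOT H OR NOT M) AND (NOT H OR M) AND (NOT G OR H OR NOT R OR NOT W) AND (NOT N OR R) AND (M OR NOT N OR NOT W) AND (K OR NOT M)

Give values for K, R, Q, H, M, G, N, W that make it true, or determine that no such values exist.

K = False, R = True, Q = False, H = False, M = False, G = False, N = False, W = True

Set K = False.
  then (K OR NOT M) forces M = False.
  then (NOT G OR M) forces G = False.
  then (NOT H OR M) forces H = False.
Set R = True.
  then (NOT R OR W) forces W = True.
  then (M OR NOT N OR NOT W) forces N = False.
Set Q = False.
All clauses satisfied.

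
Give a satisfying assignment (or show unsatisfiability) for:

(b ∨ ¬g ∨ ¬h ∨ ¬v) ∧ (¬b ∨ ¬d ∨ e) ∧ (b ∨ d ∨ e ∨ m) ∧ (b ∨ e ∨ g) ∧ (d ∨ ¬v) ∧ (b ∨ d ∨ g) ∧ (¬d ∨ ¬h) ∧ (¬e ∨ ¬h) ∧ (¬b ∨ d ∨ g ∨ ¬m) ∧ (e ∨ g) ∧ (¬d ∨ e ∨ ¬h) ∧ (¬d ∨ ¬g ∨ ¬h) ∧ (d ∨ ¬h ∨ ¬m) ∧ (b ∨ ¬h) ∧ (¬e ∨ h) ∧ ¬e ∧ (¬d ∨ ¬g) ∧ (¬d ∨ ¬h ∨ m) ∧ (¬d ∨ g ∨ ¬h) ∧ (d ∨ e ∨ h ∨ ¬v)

Unit clause (¬e) forces e = False.
In (e ∨ g) only g is left, so g = True.
In (¬d ∨ ¬g) only ¬d is left, so d = False.
In (d ∨ ¬v) only ¬v is left, so v = False.
Set m = True.
  then (d ∨ ¬h ∨ ¬m) forces h = False.
Set b = True.
All clauses satisfied.

e: False, m: True, h: False, d: False, v: False, b: True, g: True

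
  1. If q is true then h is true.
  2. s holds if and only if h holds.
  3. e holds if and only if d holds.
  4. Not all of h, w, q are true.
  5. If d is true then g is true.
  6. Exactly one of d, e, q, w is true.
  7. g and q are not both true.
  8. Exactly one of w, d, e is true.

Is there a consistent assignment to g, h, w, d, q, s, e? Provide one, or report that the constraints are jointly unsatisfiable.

g = False, h = True, w = True, d = False, q = False, s = True, e = False

  (1) q=F ⇒ h: vacuous ✓
  (2) s=T, h=T — same ✓
  (3) e=F, d=F — same ✓
  (4) {h, w, q}: 2/3 true — not all ✓
  (5) d=F ⇒ g: vacuous ✓
  (6) {d, e, q, w}: 1 true — exactly one ✓
  (7) g=F, q=F — not both ✓
  (8) {w, d, e}: 1 true — exactly one ✓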